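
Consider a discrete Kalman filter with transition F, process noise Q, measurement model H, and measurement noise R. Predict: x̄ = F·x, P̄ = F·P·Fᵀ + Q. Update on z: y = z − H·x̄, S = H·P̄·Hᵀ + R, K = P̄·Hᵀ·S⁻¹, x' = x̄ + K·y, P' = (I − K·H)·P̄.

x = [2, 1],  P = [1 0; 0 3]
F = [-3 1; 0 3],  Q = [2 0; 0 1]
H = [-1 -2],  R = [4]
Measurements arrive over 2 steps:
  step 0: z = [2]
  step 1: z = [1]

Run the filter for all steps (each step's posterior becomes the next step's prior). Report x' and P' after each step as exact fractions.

step 0: x' = [-463/83, 303/166], P' = [650/83 -293/83; -293/83 423/166]
step 1: x' = [202879/58699, -120659/58699], P' = [561280/58699 -222526/58699; -222526/58699 140241/58699]

step 0: x̄ = F·x = [-5, 3]
step 0: P̄ = F·P·Fᵀ + Q = [14 9; 9 28]
step 0: y = z − H·x̄ = [3]
step 0: S = H·P̄·Hᵀ + R = [166]
step 0: K = P̄·Hᵀ·S⁻¹ = [-16/83; -65/166]
step 0: x' = x̄ + K·y = [-463/83, 303/166]
step 0: P' = (I − K·H)·P̄ = [650/83 -293/83; -293/83 423/166]
step 1: x̄ = F·x = [3081/166, 909/166]
step 1: P̄ = F·P·Fᵀ + Q = [15971/166 6543/166; 6543/166 3973/166]
step 1: y = z − H·x̄ = [5065/166]
step 1: S = H·P̄·Hᵀ + R = [58699/166]
step 1: K = P̄·Hᵀ·S⁻¹ = [-29057/58699; -14489/58699]
step 1: x' = x̄ + K·y = [202879/58699, -120659/58699]
step 1: P' = (I − K·H)·P̄ = [561280/58699 -222526/58699; -222526/58699 140241/58699]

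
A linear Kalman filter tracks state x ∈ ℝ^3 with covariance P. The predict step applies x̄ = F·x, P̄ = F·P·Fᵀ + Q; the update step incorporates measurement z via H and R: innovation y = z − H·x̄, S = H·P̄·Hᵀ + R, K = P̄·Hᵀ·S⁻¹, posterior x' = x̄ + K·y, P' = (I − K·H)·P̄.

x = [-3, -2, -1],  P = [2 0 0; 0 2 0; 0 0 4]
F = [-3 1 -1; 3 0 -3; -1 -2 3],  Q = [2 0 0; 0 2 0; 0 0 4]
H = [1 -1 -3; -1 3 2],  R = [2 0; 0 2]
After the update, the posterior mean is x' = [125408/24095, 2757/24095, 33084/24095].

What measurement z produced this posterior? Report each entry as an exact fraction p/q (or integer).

z = [1, -2]

x̄ = F·x = [8, -6, 4]
P̄ = F·P·Fᵀ + Q = [26 -6 -10; -6 56 -42; -10 -42 50]
S = H·P̄·Hᵀ + R = [354 -106; -106 304]
K = P̄·Hᵀ·S⁻¹ = [3016/24095 -4021/24095; 7249/24095 9661/24095; -9392/24095 -4543/24095]
x' − x̄ = [-67352/24095, 147327/24095, -63296/24095] = K·y
y = (KᵀK)⁻¹·Kᵀ·(x' − x̄) = [-1, 16]
z = y + H·x̄ = [-1, 16] + [2, -18] = [1, -2]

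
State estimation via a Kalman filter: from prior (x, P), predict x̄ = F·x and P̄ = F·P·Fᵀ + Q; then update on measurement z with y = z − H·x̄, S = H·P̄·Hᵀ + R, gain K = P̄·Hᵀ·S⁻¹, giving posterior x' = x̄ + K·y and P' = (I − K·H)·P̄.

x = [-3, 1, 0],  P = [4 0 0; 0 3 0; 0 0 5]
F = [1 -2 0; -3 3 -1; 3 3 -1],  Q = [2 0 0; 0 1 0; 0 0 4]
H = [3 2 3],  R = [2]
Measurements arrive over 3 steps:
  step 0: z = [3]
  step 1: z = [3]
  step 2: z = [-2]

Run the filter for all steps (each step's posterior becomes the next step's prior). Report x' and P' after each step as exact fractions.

step 0: x̄ = F·x = [-5, 12, -6]
step 0: P̄ = F·P·Fᵀ + Q = [18 -30 -6; -30 69 -4; -6 -4 72]
step 0: y = z − H·x̄ = [12]
step 0: S = H·P̄·Hᵀ + R = [572]
step 0: K = P̄·Hᵀ·S⁻¹ = [-6/143; 9/143; 95/286]
step 0: x' = x̄ + K·y = [-787/143, 1824/143, -288/143]
step 0: P' = (I − K·H)·P̄ = [2430/143 -4074/143 282/143; -4074/143 9543/143 -2282/143; 282/143 -2282/143 1271/143]
step 1: x̄ = F·x = [-4435/143, 8121/143, 309/13]
step 1: P̄ = F·P·Fᵀ + Q = [57184/143 -106060/143 -3872/13; -106060/143 197887/143 7180/13; -3872/13 7180/13 4388/13]
step 1: y = z − H·x̄ = [-1155/13]
step 1: S = H·P̄·Hᵀ + R = [59026/13]
step 1: K = P̄·Hᵀ·S⁻¹ = [-7652/29513; 14297/29513; 7954/29513]
step 1: x' = x̄ + K·y = [-235465/29513, 405816/29513, -471/2683]
step 1: P' = (I − K·H)·P̄ = [2793728/29513 -459844/2683 573360/29513; -459844/2683 9394031/29513 -1194872/29513; 573360/29513 -1194872/29513 228524/29513]
step 2: x̄ = F·x = [-1047097/29513, 1929024/29513, 516234/29513]
step 2: P̄ = F·P·Fᵀ + Q = [60662014/29513 -113233030/29513 -35771254/29513; -113233030/29513 211606372/29513 66800483/29513; -35771254/29513 66800483/29513 22716367/29513]
step 2: y = z − H·x̄ = [-2324485/29513]
step 2: S = H·P̄·Hᵀ + R = [395816807/29513]
step 2: K = P̄·Hᵀ·S⁻¹ = [-151793780/395816807; 283915103/395816807; 94436305/395816807]
step 2: x' = x̄ + K·y = [-22965421713/4353984877, 38607425311/4353984877, -5658472189/4353984877]
step 2: P' = (I − K·H)·P̄ = [361421185606/4353984877 -642187736890/4353984877 65590817934/4353984877; -642187736890/4353984877 1173899662465/4353984877 -138329993998/4353984877; 65590817934/4353984877 -138329993998/4353984877 27321710968/4353984877]

step 0: x' = [-787/143, 1824/143, -288/143], P' = [2430/143 -4074/143 282/143; -4074/143 9543/143 -2282/143; 282/143 -2282/143 1271/143]
step 1: x' = [-235465/29513, 405816/29513, -471/2683], P' = [2793728/29513 -459844/2683 573360/29513; -459844/2683 9394031/29513 -1194872/29513; 573360/29513 -1194872/29513 228524/29513]
step 2: x' = [-22965421713/4353984877, 38607425311/4353984877, -5658472189/4353984877], P' = [361421185606/4353984877 -642187736890/4353984877 65590817934/4353984877; -642187736890/4353984877 1173899662465/4353984877 -138329993998/4353984877; 65590817934/4353984877 -138329993998/4353984877 27321710968/4353984877]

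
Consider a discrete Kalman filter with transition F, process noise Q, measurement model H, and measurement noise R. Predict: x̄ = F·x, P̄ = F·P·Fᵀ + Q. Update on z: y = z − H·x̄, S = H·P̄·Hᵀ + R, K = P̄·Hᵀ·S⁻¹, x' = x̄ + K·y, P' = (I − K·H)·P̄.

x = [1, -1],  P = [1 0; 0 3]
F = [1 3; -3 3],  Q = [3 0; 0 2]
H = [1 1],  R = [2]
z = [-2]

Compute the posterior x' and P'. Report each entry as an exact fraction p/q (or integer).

x' = [92/119, -342/119]
P' = [664/119 -554/119; -554/119 678/119]

x̄ = F·x = [-2, -6]
P̄ = F·P·Fᵀ + Q = [31 24; 24 38]
y = z − H·x̄ = [6]
S = H·P̄·Hᵀ + R = [119]
K = P̄·Hᵀ·S⁻¹ = [55/119; 62/119]
x' = x̄ + K·y = [92/119, -342/119]
P' = (I − K·H)·P̄ = [664/119 -554/119; -554/119 678/119]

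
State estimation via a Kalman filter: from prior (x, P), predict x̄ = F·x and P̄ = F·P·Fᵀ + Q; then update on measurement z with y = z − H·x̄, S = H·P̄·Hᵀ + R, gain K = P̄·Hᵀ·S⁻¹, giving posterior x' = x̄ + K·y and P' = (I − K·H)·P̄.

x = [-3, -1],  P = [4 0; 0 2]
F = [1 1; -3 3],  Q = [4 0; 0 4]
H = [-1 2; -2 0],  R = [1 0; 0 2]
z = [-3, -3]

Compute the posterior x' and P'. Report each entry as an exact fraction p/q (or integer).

x' = [5908/4639, -3926/4639]
P' = [2186/4639 1082/4639; 1082/4639 1690/4639]

x̄ = F·x = [-4, 6]
P̄ = F·P·Fᵀ + Q = [10 -6; -6 58]
y = z − H·x̄ = [-19, -11]
S = H·P̄·Hᵀ + R = [267 44; 44 42]
K = P̄·Hᵀ·S⁻¹ = [-22/4639 -2186/4639; 2298/4639 -1082/4639]
x' = x̄ + K·y = [5908/4639, -3926/4639]
P' = (I − K·H)·P̄ = [2186/4639 1082/4639; 1082/4639 1690/4639]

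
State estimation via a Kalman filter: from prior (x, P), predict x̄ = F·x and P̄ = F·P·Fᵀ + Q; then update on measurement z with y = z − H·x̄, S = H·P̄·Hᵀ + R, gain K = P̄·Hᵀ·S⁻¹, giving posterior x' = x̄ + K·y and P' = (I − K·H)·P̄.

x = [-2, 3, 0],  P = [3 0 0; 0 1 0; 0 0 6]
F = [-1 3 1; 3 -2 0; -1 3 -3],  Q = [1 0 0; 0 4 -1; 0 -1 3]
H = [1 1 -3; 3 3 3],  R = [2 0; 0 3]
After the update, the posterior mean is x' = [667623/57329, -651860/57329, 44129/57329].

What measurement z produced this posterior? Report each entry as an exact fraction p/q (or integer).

x̄ = F·x = [11, -12, 11]
P̄ = F·P·Fᵀ + Q = [19 -15 -6; -15 35 -16; -6 -16 69]
S = H·P̄·Hᵀ + R = [779 -417; -417 444]
K = P̄·Hᵀ·S⁻¹ = [2422/57329 1500/57329; 11732/57329 12568/57329; -14293/57329 4782/57329]
x' − x̄ = [37004/57329, 36088/57329, -586490/57329] = K·y
y = (KᵀK)⁻¹·Kᵀ·(x' − x̄) = [32, -27]
z = y + H·x̄ = [32, -27] + [-34, 30] = [-2, 3]

z = [-2, 3]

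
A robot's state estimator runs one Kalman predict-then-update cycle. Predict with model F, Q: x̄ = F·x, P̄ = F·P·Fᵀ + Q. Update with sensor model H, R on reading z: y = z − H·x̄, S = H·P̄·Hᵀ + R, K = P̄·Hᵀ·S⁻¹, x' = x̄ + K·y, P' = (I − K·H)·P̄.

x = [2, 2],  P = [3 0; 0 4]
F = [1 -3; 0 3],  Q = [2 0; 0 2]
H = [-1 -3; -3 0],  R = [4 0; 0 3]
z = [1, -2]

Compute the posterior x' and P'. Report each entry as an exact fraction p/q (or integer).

x' = [5365/7737, -1046/2579]
P' = [2522/7737 -310/2579; -310/2579 1186/2579]

x̄ = F·x = [-4, 6]
P̄ = F·P·Fᵀ + Q = [41 -36; -36 38]
y = z − H·x̄ = [15, -14]
S = H·P̄·Hᵀ + R = [171 -201; -201 372]
K = P̄·Hᵀ·S⁻¹ = [67/7737 -2522/7737; -812/2579 310/2579]
x' = x̄ + K·y = [5365/7737, -1046/2579]
P' = (I − K·H)·P̄ = [2522/7737 -310/2579; -310/2579 1186/2579]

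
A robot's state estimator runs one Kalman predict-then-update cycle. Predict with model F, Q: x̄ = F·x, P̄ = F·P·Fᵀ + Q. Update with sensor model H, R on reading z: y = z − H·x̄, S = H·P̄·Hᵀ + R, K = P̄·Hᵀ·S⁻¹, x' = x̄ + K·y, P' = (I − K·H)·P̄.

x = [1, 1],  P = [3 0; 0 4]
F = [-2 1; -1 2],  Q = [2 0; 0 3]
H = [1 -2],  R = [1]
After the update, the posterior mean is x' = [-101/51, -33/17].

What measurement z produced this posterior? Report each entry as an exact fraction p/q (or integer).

x̄ = F·x = [-1, 1]
P̄ = F·P·Fᵀ + Q = [18 14; 14 22]
S = H·P̄·Hᵀ + R = [51]
K = P̄·Hᵀ·S⁻¹ = [-10/51; -10/17]
x' − x̄ = [-50/51, -50/17] = K·y
y = (KᵀK)⁻¹·Kᵀ·(x' − x̄) = [5]
z = y + H·x̄ = [5] + [-3] = [2]

z = [2]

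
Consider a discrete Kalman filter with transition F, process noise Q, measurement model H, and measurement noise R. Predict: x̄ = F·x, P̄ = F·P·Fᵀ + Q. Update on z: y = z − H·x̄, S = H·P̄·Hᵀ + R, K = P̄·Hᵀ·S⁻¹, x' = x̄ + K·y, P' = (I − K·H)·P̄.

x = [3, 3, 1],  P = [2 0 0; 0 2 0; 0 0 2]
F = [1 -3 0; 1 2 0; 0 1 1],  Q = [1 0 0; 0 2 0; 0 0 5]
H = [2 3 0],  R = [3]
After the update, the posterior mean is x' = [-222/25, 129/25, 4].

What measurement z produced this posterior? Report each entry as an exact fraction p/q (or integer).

x̄ = F·x = [-6, 9, 4]
P̄ = F·P·Fᵀ + Q = [21 -10 -6; -10 12 4; -6 4 9]
S = H·P̄·Hᵀ + R = [75]
K = P̄·Hᵀ·S⁻¹ = [4/25; 16/75; 0]
x' − x̄ = [-72/25, -96/25, 0] = K·y
y = (KᵀK)⁻¹·Kᵀ·(x' − x̄) = [-18]
z = y + H·x̄ = [-18] + [15] = [-3]

z = [-3]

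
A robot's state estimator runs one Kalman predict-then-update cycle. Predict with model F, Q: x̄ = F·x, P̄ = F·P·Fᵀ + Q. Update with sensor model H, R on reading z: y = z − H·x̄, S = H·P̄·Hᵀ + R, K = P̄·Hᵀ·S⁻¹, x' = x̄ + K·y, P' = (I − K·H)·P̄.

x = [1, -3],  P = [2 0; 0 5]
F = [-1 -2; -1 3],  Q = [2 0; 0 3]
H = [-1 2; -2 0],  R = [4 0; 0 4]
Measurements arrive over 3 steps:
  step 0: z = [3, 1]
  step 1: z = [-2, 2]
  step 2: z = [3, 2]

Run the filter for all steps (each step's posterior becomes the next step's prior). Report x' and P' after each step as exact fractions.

step 0: x̄ = F·x = [5, -10]
step 0: P̄ = F·P·Fᵀ + Q = [24 -28; -28 50]
step 0: y = z − H·x̄ = [28, 11]
step 0: S = H·P̄·Hᵀ + R = [340 160; 160 100]
step 0: K = P̄·Hᵀ·S⁻¹ = [-4/105 -44/105; 16/35 -6/35]
step 0: x' = x̄ + K·y = [-71/105, 32/35]
step 0: P' = (I − K·H)·P̄ = [88/105 12/35; 12/35 38/35]
step 1: x̄ = F·x = [-121/105, 359/105]
step 1: P̄ = F·P·Fᵀ + Q = [898/105 -632/105; -632/105 1213/105]
step 1: y = z − H·x̄ = [-1049/105, -32/105]
step 1: S = H·P̄·Hᵀ + R = [8698/105 4324/105; 4324/105 4012/105]
step 1: K = P̄·Hᵀ·S⁻¹ = [-1081/19285 -7468/19285; 1157/2755 -379/2755]
step 1: x' = x̄ + K·y = [-9148/19285, -2024/2755]
step 1: P' = (I − K·H)·P̄ = [14936/19285 758/2755; 758/2755 2693/2755]
step 2: x̄ = F·x = [37484/19285, -33356/19285]
step 2: P̄ = F·P·Fᵀ + Q = [150134/19285 -103476/19285; -103476/19285 210614/19285]
step 2: y = z − H·x̄ = [8529/1015, 113538/19285]
step 2: S = H·P̄·Hᵀ + R = [78086/1015 37588/1015; 37588/1015 677676/19285]
step 2: K = P̄·Hᵀ·S⁻¹ = [-178543/3210925 -1234554/3210925; 1346772/3210925 -438734/3210925]
step 2: x' = x̄ + K·y = [-2527537/3210925, 3180148/3210925]
step 2: P' = (I − K·H)·P̄ = [2469108/3210925 877468/3210925; 877468/3210925 3132278/3210925]

step 0: x' = [-71/105, 32/35], P' = [88/105 12/35; 12/35 38/35]
step 1: x' = [-9148/19285, -2024/2755], P' = [14936/19285 758/2755; 758/2755 2693/2755]
step 2: x' = [-2527537/3210925, 3180148/3210925], P' = [2469108/3210925 877468/3210925; 877468/3210925 3132278/3210925]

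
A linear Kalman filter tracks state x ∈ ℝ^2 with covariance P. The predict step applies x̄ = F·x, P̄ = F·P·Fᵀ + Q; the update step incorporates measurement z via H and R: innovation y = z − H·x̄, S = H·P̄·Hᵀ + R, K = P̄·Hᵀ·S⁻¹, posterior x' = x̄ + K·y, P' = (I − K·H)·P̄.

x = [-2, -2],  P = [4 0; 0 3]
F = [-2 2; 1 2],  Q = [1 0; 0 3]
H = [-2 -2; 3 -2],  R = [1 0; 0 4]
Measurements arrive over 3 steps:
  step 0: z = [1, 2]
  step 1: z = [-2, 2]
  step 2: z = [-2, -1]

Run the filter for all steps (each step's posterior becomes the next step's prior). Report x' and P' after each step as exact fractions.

step 0: x' = [12814/54689, -42300/54689], P' = [10816/54689 -5334/54689; -5334/54689 13451/54689]
step 1: x' = [55094306/80444401, 16611038/80444401], P' = [14849936/80444401 -6864750/80444401; -6864750/80444401 18419679/80444401]
step 2: x' = [13021941001/111006245009, 96238619940/111006245009], P' = [20428007824/111006245009 -9446288814/111006245009; -9446288814/111006245009 25402416895/111006245009]

step 0: x̄ = F·x = [0, -6]
step 0: P̄ = F·P·Fᵀ + Q = [29 4; 4 19]
step 0: y = z − H·x̄ = [-11, -10]
step 0: S = H·P̄·Hᵀ + R = [225 -106; -106 293]
step 0: K = P̄·Hᵀ·S⁻¹ = [-10964/54689 10779/54689; -16234/54689 -10726/54689]
step 0: x' = x̄ + K·y = [12814/54689, -42300/54689]
step 0: P' = (I − K·H)·P̄ = [10816/54689 -5334/54689; -5334/54689 13451/54689]
step 1: x̄ = F·x = [-6484/3217, -71786/54689]
step 1: P̄ = F·P·Fᵀ + Q = [11437/3217 2520/3217; 2520/3217 207351/54689]
step 1: y = z − H·x̄ = [-473406/54689, 296490/54689]
step 1: S = H·P̄·Hᵀ + R = [2004529/54689 -422850/54689; -422850/54689 2283941/54689]
step 1: K = P̄·Hᵀ·S⁻¹ = [-15970372/80444401 14569827/80444401; -23109858/80444401 -14358402/80444401]
step 1: x' = x̄ + K·y = [55094306/80444401, 16611038/80444401]
step 1: P' = (I − K·H)·P̄ = [14849936/80444401 -6864750/80444401; -6864750/80444401 18419679/80444401]
step 2: x̄ = F·x = [-76966536/80444401, 88316382/80444401]
step 2: P̄ = F·P·Fᵀ + Q = [268440861/80444401 57708344/80444401; 57708344/80444401 302402855/80444401]
step 2: y = z − H·x̄ = [-138189110/80444401, 1180823/290413]
step 2: S = H·P̄·Hᵀ + R = [2825486017/80444401 -1864442/290413; -1864442/290413 11750385/290413]
step 2: K = P̄·Hᵀ·S⁻¹ = [-21963438020/111006245009 20044150275/111006245009; -31912256162/111006245009 -19785925058/111006245009]
step 2: x' = x̄ + K·y = [13021941001/111006245009, 96238619940/111006245009]
step 2: P' = (I − K·H)·P̄ = [20428007824/111006245009 -9446288814/111006245009; -9446288814/111006245009 25402416895/111006245009]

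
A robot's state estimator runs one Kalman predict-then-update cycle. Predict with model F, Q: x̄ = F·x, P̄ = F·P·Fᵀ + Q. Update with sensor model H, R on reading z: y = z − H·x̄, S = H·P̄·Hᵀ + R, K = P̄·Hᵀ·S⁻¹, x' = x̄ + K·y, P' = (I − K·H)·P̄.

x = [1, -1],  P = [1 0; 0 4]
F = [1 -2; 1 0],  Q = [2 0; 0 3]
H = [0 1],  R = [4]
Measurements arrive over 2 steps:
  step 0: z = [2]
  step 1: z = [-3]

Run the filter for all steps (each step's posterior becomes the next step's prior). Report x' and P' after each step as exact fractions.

step 0: x̄ = F·x = [3, 1]
step 0: P̄ = F·P·Fᵀ + Q = [19 1; 1 4]
step 0: y = z − H·x̄ = [1]
step 0: S = H·P̄·Hᵀ + R = [8]
step 0: K = P̄·Hᵀ·S⁻¹ = [1/8; 1/2]
step 0: x' = x̄ + K·y = [25/8, 3/2]
step 0: P' = (I − K·H)·P̄ = [151/8 1/2; 1/2 2]
step 1: x̄ = F·x = [1/8, 25/8]
step 1: P̄ = F·P·Fᵀ + Q = [215/8 143/8; 143/8 175/8]
step 1: y = z − H·x̄ = [-49/8]
step 1: S = H·P̄·Hᵀ + R = [207/8]
step 1: K = P̄·Hᵀ·S⁻¹ = [143/207; 175/207]
step 1: x' = x̄ + K·y = [-850/207, -425/207]
step 1: P' = (I − K·H)·P̄ = [3007/207 572/207; 572/207 700/207]

step 0: x' = [25/8, 3/2], P' = [151/8 1/2; 1/2 2]
step 1: x' = [-850/207, -425/207], P' = [3007/207 572/207; 572/207 700/207]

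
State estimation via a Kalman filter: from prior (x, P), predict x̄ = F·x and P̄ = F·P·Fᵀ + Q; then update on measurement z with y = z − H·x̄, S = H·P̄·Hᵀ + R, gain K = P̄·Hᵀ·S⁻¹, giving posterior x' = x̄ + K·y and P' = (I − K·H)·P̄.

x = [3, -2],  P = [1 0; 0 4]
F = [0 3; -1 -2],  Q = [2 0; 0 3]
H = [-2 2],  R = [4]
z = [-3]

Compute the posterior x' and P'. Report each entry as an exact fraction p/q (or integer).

x̄ = F·x = [-6, 1]
P̄ = F·P·Fᵀ + Q = [38 -24; -24 20]
y = z − H·x̄ = [-17]
S = H·P̄·Hᵀ + R = [428]
K = P̄·Hᵀ·S⁻¹ = [-31/107; 22/107]
x' = x̄ + K·y = [-115/107, -267/107]
P' = (I − K·H)·P̄ = [222/107 160/107; 160/107 204/107]

x' = [-115/107, -267/107]
P' = [222/107 160/107; 160/107 204/107]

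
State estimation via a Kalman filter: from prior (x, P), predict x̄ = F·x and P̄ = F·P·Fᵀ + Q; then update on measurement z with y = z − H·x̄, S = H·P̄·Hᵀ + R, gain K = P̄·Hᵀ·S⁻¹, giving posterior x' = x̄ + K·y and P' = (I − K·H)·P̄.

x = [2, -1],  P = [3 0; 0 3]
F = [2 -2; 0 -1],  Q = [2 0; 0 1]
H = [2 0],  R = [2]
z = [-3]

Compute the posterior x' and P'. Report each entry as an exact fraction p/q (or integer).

x̄ = F·x = [6, 1]
P̄ = F·P·Fᵀ + Q = [26 6; 6 4]
y = z − H·x̄ = [-15]
S = H·P̄·Hᵀ + R = [106]
K = P̄·Hᵀ·S⁻¹ = [26/53; 6/53]
x' = x̄ + K·y = [-72/53, -37/53]
P' = (I − K·H)·P̄ = [26/53 6/53; 6/53 140/53]

x' = [-72/53, -37/53]
P' = [26/53 6/53; 6/53 140/53]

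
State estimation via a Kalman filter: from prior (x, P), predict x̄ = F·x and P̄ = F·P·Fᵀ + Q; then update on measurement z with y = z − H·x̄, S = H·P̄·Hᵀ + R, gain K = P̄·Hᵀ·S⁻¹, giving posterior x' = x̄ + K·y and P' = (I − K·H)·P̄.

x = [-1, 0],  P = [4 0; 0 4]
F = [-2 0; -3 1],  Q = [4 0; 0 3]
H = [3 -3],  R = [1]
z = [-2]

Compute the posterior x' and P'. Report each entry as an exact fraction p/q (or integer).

x̄ = F·x = [2, 3]
P̄ = F·P·Fᵀ + Q = [20 24; 24 43]
y = z − H·x̄ = [1]
S = H·P̄·Hᵀ + R = [136]
K = P̄·Hᵀ·S⁻¹ = [-3/34; -57/136]
x' = x̄ + K·y = [65/34, 351/136]
P' = (I − K·H)·P̄ = [322/17 645/34; 645/34 2599/136]

x' = [65/34, 351/136]
P' = [322/17 645/34; 645/34 2599/136]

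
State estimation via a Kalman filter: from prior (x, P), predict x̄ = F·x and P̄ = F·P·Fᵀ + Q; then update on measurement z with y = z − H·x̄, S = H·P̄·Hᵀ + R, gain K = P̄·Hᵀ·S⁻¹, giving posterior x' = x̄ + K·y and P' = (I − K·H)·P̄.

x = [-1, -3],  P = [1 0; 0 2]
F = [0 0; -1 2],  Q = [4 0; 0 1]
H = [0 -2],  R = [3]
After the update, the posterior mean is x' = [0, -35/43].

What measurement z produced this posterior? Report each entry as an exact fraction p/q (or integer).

z = [1]

x̄ = F·x = [0, -5]
P̄ = F·P·Fᵀ + Q = [4 0; 0 10]
S = H·P̄·Hᵀ + R = [43]
K = P̄·Hᵀ·S⁻¹ = [0; -20/43]
x' − x̄ = [0, 180/43] = K·y
y = (KᵀK)⁻¹·Kᵀ·(x' − x̄) = [-9]
z = y + H·x̄ = [-9] + [10] = [1]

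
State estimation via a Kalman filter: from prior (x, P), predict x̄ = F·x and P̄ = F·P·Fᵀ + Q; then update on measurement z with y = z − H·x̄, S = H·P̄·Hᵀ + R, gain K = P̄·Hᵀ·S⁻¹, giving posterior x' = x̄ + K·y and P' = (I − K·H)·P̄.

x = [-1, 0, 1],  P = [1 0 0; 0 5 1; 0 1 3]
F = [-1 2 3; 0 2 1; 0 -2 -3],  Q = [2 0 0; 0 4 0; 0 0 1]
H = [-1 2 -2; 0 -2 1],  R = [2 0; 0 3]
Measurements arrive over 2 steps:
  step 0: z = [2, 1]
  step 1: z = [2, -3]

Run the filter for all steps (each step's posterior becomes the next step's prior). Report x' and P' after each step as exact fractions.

step 0: x' = [1942/3011, -1543/3011, -4197/3011], P' = [26062/3011 -6502/3011 -18794/3011; -6502/3011 5132/3011 8185/3011; -18794/3011 8185/3011 18185/3011]
step 1: x' = [12418476/6707297, 6276160/6707297, -227563/227366], P' = [75400418/6707297 -11383262/6707297 -764372/113683; -11383262/6707297 7925494/6707297 217036/113683; -764372/113683 217036/113683 1196869/227366]

step 0: x̄ = F·x = [4, 1, -3]
step 0: P̄ = F·P·Fᵀ + Q = [62 37 -59; 37 31 -37; -59 -37 60]
step 0: y = z − H·x̄ = [-2, 6]
step 0: S = H·P̄·Hᵀ + R = [340 -333; -333 335]
step 0: K = P̄·Hᵀ·S⁻¹ = [-739/3011 -1930/3011; 198/3011 -693/3011; -603/3011 605/3011]
step 0: x' = x̄ + K·y = [1942/3011, -1543/3011, -4197/3011]
step 0: P' = (I − K·H)·P̄ = [26062/3011 -6502/3011 -18794/3011; -6502/3011 5132/3011 8185/3011; -18794/3011 8185/3011 18185/3011]
step 1: x̄ = F·x = [-17619/3011, -7283/3011, 15677/3011]
step 1: P̄ = F·P·Fᵀ + Q = [453269/3011 172361/3011 -351799/3011; 172361/3011 83497/3011 -140563/3011; -351799/3011 -140563/3011 285424/3011]
step 1: y = z − H·x̄ = [34323/3011, -39276/3011]
step 1: S = H·P̄·Hᵀ + R = [962839/3011 -1051693/3011; -1051693/3011 1190697/3011]
step 1: K = P̄·Hᵀ·S⁻¹ = [-3985523/6707297 -7443808/6707297; 812001/6707297 -1015288/6707297; 1575/227366 109575/227366]
step 1: x' = x̄ + K·y = [12418476/6707297, 6276160/6707297, -227563/227366]
step 1: P' = (I − K·H)·P̄ = [75400418/6707297 -11383262/6707297 -764372/113683; -11383262/6707297 7925494/6707297 217036/113683; -764372/113683 217036/113683 1196869/227366]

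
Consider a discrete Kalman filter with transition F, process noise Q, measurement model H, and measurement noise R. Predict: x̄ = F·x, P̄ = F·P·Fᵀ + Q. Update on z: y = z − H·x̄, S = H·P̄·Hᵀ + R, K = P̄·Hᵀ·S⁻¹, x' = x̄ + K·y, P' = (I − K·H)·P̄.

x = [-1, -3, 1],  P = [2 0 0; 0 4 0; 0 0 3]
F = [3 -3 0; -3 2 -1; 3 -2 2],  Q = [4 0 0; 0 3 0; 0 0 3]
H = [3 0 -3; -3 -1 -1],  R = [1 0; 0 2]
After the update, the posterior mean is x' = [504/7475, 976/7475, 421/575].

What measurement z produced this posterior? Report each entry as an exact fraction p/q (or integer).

x̄ = F·x = [6, -4, 5]
P̄ = F·P·Fᵀ + Q = [58 -42 42; -42 40 -40; 42 -40 49]
S = H·P̄·Hᵀ + R = [208 -117; -117 533]
K = P̄·Hᵀ·S⁻¹ = [402/7475 -2352/7475; 888/7475 1962/7475; -2076/7475 -2349/7475]
x' − x̄ = [-44346/7475, 30876/7475, -2454/575] = K·y
y = (KᵀK)⁻¹·Kᵀ·(x' − x̄) = [-5, 18]
z = y + H·x̄ = [-5, 18] + [3, -19] = [-2, -1]

z = [-2, -1]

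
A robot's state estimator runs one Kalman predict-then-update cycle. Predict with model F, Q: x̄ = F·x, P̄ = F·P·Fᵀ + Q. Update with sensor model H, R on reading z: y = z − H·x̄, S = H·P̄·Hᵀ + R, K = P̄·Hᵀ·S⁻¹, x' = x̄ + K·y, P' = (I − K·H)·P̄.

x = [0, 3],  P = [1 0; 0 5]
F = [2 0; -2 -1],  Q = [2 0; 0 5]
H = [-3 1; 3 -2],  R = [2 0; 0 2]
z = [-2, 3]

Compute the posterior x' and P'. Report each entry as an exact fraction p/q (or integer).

x' = [1/279, -458/279]
P' = [176/279 302/279; 302/279 626/279]

x̄ = F·x = [0, -3]
P̄ = F·P·Fᵀ + Q = [6 -4; -4 14]
y = z − H·x̄ = [1, -3]
S = H·P̄·Hᵀ + R = [94 -118; -118 160]
K = P̄·Hᵀ·S⁻¹ = [-113/279 -38/279; -140/279 -173/279]
x' = x̄ + K·y = [1/279, -458/279]
P' = (I − K·H)·P̄ = [176/279 302/279; 302/279 626/279]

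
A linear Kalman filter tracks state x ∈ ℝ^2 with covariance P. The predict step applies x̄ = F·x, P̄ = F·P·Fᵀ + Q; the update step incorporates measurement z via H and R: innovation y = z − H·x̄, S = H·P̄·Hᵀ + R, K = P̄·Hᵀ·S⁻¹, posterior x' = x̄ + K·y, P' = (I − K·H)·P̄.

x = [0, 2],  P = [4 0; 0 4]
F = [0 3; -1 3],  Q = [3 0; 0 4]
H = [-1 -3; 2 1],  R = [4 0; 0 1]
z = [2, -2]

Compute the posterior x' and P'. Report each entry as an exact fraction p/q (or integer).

x̄ = F·x = [6, 6]
P̄ = F·P·Fᵀ + Q = [39 36; 36 44]
y = z − H·x̄ = [26, -20]
S = H·P̄·Hᵀ + R = [655 -462; -462 345]
K = P̄·Hᵀ·S⁻¹ = [651/4177 2252/4177; -1456/4177 -1636/12531]
x' = x̄ + K·y = [-3052/4177, -5662/12531]
P' = (I − K·H)·P̄ = [1872/4177 -1492/4177; -1492/4177 7316/12531]

x' = [-3052/4177, -5662/12531]
P' = [1872/4177 -1492/4177; -1492/4177 7316/12531]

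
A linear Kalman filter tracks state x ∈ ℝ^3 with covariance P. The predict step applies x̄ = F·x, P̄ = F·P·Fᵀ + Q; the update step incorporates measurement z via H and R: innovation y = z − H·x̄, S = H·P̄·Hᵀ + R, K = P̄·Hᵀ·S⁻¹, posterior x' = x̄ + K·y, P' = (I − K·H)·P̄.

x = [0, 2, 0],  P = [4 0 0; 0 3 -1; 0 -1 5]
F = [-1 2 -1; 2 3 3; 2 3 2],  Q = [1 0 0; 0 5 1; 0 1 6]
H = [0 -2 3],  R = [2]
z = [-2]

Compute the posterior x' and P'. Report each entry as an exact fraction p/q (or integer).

x̄ = F·x = [4, 6, 6]
P̄ = F·P·Fᵀ + Q = [26 -8 -1; -8 75 59; -1 59 57]
y = z − H·x̄ = [-8]
S = H·P̄·Hᵀ + R = [107]
K = P̄·Hᵀ·S⁻¹ = [13/107; 27/107; 53/107]
x' = x̄ + K·y = [324/107, 426/107, 218/107]
P' = (I − K·H)·P̄ = [2613/107 -1207/107 -796/107; -1207/107 7296/107 4882/107; -796/107 4882/107 3290/107]

x' = [324/107, 426/107, 218/107]
P' = [2613/107 -1207/107 -796/107; -1207/107 7296/107 4882/107; -796/107 4882/107 3290/107]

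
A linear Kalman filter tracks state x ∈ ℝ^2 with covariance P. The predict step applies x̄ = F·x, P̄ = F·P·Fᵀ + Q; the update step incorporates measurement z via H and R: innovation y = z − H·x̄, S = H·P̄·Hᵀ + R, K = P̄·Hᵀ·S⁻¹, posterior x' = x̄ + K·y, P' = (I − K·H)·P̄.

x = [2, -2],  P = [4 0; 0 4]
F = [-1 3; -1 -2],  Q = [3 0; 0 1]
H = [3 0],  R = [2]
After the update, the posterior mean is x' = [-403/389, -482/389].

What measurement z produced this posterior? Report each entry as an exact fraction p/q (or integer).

x̄ = F·x = [-8, 2]
P̄ = F·P·Fᵀ + Q = [43 -20; -20 21]
S = H·P̄·Hᵀ + R = [389]
K = P̄·Hᵀ·S⁻¹ = [129/389; -60/389]
x' − x̄ = [2709/389, -1260/389] = K·y
y = (KᵀK)⁻¹·Kᵀ·(x' − x̄) = [21]
z = y + H·x̄ = [21] + [-24] = [-3]

z = [-3]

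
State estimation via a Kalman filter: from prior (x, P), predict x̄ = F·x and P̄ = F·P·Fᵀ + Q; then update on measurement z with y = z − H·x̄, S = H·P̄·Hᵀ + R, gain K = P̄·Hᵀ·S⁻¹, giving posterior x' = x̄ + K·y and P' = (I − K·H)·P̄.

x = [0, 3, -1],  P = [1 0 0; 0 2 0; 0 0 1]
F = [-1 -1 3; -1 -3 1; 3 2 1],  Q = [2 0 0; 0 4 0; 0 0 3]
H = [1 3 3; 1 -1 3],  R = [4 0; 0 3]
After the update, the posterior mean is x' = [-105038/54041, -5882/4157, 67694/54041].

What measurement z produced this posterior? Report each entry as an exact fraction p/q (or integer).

x̄ = F·x = [-6, -10, 5]
P̄ = F·P·Fᵀ + Q = [14 10 -4; 10 24 -14; -4 -14 21]
S = H·P̄·Hᵀ + R = [207 43; 43 270]
K = P̄·Hᵀ·S⁻¹ = [8984/54041 -3032/54041; 1016/4157 -1024/4157; 1451/54041 14380/54041]
x' − x̄ = [219208/54041, 35688/4157, -202511/54041] = K·y
y = (KᵀK)⁻¹·Kᵀ·(x' − x̄) = [19, -16]
z = y + H·x̄ = [19, -16] + [-21, 19] = [-2, 3]

z = [-2, 3]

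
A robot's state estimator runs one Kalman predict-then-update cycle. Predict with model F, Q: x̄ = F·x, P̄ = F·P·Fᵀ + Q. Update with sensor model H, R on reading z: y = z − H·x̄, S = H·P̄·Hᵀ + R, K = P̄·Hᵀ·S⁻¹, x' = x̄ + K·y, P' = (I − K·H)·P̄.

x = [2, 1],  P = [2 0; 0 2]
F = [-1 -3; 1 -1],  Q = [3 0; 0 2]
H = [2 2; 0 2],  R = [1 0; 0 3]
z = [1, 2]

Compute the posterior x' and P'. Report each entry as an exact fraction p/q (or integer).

x' = [-1873/2423, 2963/2423]
P' = [2021/2423 -1452/2423; -1452/2423 1482/2423]

x̄ = F·x = [-5, 1]
P̄ = F·P·Fᵀ + Q = [23 4; 4 6]
y = z − H·x̄ = [9, 0]
S = H·P̄·Hᵀ + R = [149 40; 40 27]
K = P̄·Hᵀ·S⁻¹ = [1138/2423 -968/2423; 60/2423 988/2423]
x' = x̄ + K·y = [-1873/2423, 2963/2423]
P' = (I − K·H)·P̄ = [2021/2423 -1452/2423; -1452/2423 1482/2423]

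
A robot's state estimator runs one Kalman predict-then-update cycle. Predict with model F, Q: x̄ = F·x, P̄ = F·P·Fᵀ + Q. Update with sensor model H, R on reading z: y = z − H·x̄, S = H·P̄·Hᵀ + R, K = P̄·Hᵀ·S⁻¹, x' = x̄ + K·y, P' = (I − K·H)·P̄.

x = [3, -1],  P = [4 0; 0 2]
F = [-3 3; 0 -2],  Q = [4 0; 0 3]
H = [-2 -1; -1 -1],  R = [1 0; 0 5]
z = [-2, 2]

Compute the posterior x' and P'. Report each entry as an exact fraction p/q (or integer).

x̄ = F·x = [-12, 2]
P̄ = F·P·Fᵀ + Q = [58 -12; -12 11]
y = z − H·x̄ = [-24, -8]
S = H·P̄·Hᵀ + R = [196 91; 91 50]
K = P̄·Hᵀ·S⁻¹ = [-1014/1519 64/217; 559/1519 -141/217]
x' = x̄ + K·y = [2524/1519, -2482/1519]
P' = (I − K·H)·P̄ = [3254/1519 -5494/1519; -5494/1519 10429/1519]

x' = [2524/1519, -2482/1519]
P' = [3254/1519 -5494/1519; -5494/1519 10429/1519]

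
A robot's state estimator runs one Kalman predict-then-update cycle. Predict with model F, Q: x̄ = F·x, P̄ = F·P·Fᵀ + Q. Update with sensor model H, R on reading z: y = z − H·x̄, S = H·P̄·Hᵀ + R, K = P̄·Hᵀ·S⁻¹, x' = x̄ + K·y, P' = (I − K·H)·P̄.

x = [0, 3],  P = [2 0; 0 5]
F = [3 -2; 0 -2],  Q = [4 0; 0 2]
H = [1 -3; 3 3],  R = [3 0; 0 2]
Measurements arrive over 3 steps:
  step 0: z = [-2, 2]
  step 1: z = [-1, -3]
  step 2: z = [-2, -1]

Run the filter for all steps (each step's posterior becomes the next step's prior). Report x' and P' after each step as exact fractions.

step 0: x̄ = F·x = [-6, -6]
step 0: P̄ = F·P·Fᵀ + Q = [42 20; 20 22]
step 0: y = z − H·x̄ = [-14, 38]
step 0: S = H·P̄·Hᵀ + R = [123 -192; -192 938]
step 0: K = P̄·Hᵀ·S⁻¹ = [3138/13085 3237/13085; -9478/39255 1111/13085]
step 0: x' = x̄ + K·y = [564/13085, 23816/39255]
step 0: P' = (I − K·H)·P̄ = [3972/13085 -1814/13085; -1814/13085 7664/39255]
step 1: x̄ = F·x = [-42556/39255, -47632/39255]
step 1: P̄ = F·P·Fᵀ + Q = [360224/39255 63308/39255; 63308/39255 109166/39255]
step 1: y = z − H·x̄ = [-27919/7851, 50933/13085]
step 1: S = H·P̄·Hᵀ + R = [216127/7851 -18778/2617; -18778/2617 1814188/13085]
step 1: K = P̄·Hᵀ·S⁻¹ = [4091063/18475631 9049923/36951262; -8229071/36951262 6174117/73902524]
step 1: x' = x̄ + K·y = [-33928483/36951262, -7113789/73902524]
step 1: P' = (I − K·H)·P̄ = [5330778/18475631 -2314137/18475631; -2314137/18475631 6686313/36951262]
step 2: x̄ = F·x = [-47335830/18475631, 7113789/36951262]
step 2: P̄ = F·P·Fᵀ + Q = [163021796/18475631 27257448/18475631; 27257448/18475631 50323888/18475631]
step 2: y = z − H·x̄ = [42110503/36951262, 225722351/36951262]
step 2: S = H·P̄·Hᵀ + R = [507818993/18475631 -127394292/18475631; -127394292/18475631 2447696482/18475631]
step 2: K = P̄·Hᵀ·S⁻¹ = [7350099884/33199338551 8125107030/33199338551; -7392564648/33199338551 2772066156/33199338551]
step 2: x' = x̄ + K·y = [-27049193269/33199338551, 29800647321/66398677102]
step 2: P' = (I − K·H)·P̄ = [9575128428/33199338551 -4158390408/33199338551; -4158390408/33199338551 6006434512/33199338551]

step 0: x' = [564/13085, 23816/39255], P' = [3972/13085 -1814/13085; -1814/13085 7664/39255]
step 1: x' = [-33928483/36951262, -7113789/73902524], P' = [5330778/18475631 -2314137/18475631; -2314137/18475631 6686313/36951262]
step 2: x' = [-27049193269/33199338551, 29800647321/66398677102], P' = [9575128428/33199338551 -4158390408/33199338551; -4158390408/33199338551 6006434512/33199338551]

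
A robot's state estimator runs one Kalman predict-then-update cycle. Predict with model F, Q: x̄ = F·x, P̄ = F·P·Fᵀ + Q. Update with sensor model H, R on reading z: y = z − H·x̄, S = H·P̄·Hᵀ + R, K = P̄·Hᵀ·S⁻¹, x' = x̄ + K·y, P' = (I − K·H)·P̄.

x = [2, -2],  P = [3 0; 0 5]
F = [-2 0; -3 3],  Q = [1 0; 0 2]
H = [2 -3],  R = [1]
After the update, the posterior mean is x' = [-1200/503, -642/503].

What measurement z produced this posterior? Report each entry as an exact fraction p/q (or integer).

z = [-1]

x̄ = F·x = [-4, -12]
P̄ = F·P·Fᵀ + Q = [13 18; 18 74]
S = H·P̄·Hᵀ + R = [503]
K = P̄·Hᵀ·S⁻¹ = [-28/503; -186/503]
x' − x̄ = [812/503, 5394/503] = K·y
y = (KᵀK)⁻¹·Kᵀ·(x' − x̄) = [-29]
z = y + H·x̄ = [-29] + [28] = [-1]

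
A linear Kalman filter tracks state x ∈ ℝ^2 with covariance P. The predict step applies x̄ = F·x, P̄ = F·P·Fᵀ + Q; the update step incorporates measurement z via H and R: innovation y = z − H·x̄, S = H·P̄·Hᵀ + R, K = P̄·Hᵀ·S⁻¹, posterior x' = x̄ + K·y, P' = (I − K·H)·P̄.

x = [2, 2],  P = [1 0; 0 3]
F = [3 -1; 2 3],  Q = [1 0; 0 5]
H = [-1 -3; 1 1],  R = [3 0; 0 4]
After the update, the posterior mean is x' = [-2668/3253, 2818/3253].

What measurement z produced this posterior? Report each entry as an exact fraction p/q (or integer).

z = [-2, -2]

x̄ = F·x = [4, 10]
P̄ = F·P·Fᵀ + Q = [13 -3; -3 36]
S = H·P̄·Hᵀ + R = [322 -109; -109 47]
K = P̄·Hᵀ·S⁻¹ = [902/3253 2784/3253; -1338/3253 -819/3253]
x' − x̄ = [-15680/3253, -29712/3253] = K·y
y = (KᵀK)⁻¹·Kᵀ·(x' − x̄) = [32, -16]
z = y + H·x̄ = [32, -16] + [-34, 14] = [-2, -2]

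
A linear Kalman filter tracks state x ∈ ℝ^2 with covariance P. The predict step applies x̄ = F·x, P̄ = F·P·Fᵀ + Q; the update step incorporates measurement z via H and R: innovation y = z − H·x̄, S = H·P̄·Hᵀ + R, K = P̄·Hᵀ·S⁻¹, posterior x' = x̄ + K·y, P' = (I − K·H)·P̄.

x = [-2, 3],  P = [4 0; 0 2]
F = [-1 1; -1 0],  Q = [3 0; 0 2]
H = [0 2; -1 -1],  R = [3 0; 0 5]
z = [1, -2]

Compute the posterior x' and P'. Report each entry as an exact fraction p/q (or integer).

x' = [933/356, 77/178]
P' = [1009/356 -27/178; -27/178 51/89]

x̄ = F·x = [5, 2]
P̄ = F·P·Fᵀ + Q = [9 4; 4 6]
y = z − H·x̄ = [-3, 5]
S = H·P̄·Hᵀ + R = [27 -20; -20 28]
K = P̄·Hᵀ·S⁻¹ = [-9/89 -191/356; 34/89 -15/178]
x' = x̄ + K·y = [933/356, 77/178]
P' = (I − K·H)·P̄ = [1009/356 -27/178; -27/178 51/89]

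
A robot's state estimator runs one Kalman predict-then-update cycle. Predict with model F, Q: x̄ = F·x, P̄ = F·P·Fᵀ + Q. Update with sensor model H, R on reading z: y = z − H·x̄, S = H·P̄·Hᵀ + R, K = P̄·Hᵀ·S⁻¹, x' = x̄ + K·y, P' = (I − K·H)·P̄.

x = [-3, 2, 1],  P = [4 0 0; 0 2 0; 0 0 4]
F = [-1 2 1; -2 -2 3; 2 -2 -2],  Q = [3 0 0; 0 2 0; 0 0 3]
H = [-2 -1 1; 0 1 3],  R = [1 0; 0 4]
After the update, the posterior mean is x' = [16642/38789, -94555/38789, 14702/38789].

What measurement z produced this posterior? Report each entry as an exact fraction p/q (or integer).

x̄ = F·x = [8, 5, -12]
P̄ = F·P·Fᵀ + Q = [19 12 -24; 12 62 -32; -24 -32 43]
S = H·P̄·Hᵀ + R = [390 251; 251 261]
K = P̄·Hᵀ·S⁻¹ = [-4254/38789 -4826/38789; -22264/38789 16358/38789; 7756/38789 6957/38789]
x' − x̄ = [-293670/38789, -288500/38789, 480170/38789] = K·y
y = (KᵀK)⁻¹·Kᵀ·(x' − x̄) = [35, 30]
z = y + H·x̄ = [35, 30] + [-33, -31] = [2, -1]

z = [2, -1]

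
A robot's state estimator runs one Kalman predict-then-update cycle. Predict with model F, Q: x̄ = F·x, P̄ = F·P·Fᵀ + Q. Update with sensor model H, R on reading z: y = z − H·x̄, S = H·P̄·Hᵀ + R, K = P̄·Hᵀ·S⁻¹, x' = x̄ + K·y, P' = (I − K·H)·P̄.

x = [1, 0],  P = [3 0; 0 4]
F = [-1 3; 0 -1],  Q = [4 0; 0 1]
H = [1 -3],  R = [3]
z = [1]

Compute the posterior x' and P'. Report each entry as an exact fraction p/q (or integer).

x̄ = F·x = [-1, 0]
P̄ = F·P·Fᵀ + Q = [43 -12; -12 5]
y = z − H·x̄ = [2]
S = H·P̄·Hᵀ + R = [163]
K = P̄·Hᵀ·S⁻¹ = [79/163; -27/163]
x' = x̄ + K·y = [-5/163, -54/163]
P' = (I − K·H)·P̄ = [768/163 177/163; 177/163 86/163]

x' = [-5/163, -54/163]
P' = [768/163 177/163; 177/163 86/163]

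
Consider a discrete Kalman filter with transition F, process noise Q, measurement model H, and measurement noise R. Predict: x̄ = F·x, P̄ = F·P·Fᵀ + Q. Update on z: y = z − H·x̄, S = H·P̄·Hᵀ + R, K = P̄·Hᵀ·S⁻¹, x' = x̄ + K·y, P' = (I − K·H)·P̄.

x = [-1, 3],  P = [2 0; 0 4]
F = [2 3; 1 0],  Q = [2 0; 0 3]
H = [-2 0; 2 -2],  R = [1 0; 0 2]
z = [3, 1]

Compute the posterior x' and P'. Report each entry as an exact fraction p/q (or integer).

x̄ = F·x = [7, -1]
P̄ = F·P·Fᵀ + Q = [46 4; 4 5]
y = z − H·x̄ = [17, -15]
S = H·P̄·Hᵀ + R = [185 -168; -168 174]
K = P̄·Hᵀ·S⁻¹ = [-316/661 14/661; -288/661 -857/1983]
x' = x̄ + K·y = [-955/661, -1272/661]
P' = (I − K·H)·P̄ = [158/661 144/661; 144/661 1289/1983]

x' = [-955/661, -1272/661]
P' = [158/661 144/661; 144/661 1289/1983]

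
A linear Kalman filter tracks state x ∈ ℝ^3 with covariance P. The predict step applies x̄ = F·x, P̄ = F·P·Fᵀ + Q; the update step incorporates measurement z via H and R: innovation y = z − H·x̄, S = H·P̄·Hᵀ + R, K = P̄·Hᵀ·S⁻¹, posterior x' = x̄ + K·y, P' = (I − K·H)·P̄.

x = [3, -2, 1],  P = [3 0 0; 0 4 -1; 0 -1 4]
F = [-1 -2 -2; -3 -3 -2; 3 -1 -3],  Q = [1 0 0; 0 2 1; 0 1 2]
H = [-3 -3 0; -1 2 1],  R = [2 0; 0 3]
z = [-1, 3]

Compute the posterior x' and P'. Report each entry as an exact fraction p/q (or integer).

x̄ = F·x = [-1, -5, 8]
P̄ = F·P·Fᵀ + Q = [28 39 15; 39 69 -1; 15 -1 63]
y = z − H·x̄ = [-19, 4]
S = H·P̄·Hᵀ + R = [1577 -489; -489 180]
K = P̄·Hᵀ·S⁻¹ = [-1465/14913 4216/44739; -3466/14913 -3890/44739; 4978/14913 52004/44739]
x' = x̄ + K·y = [55630/44739, -41693/44739, 282182/44739]
P' = (I − K·H)·P̄ = [95257/44739 -92327/44739 292559/44739; -92327/44739 99259/44739 -302515/44739; 292559/44739 -302515/44739 1053601/44739]

x' = [55630/44739, -41693/44739, 282182/44739]
P' = [95257/44739 -92327/44739 292559/44739; -92327/44739 99259/44739 -302515/44739; 292559/44739 -302515/44739 1053601/44739]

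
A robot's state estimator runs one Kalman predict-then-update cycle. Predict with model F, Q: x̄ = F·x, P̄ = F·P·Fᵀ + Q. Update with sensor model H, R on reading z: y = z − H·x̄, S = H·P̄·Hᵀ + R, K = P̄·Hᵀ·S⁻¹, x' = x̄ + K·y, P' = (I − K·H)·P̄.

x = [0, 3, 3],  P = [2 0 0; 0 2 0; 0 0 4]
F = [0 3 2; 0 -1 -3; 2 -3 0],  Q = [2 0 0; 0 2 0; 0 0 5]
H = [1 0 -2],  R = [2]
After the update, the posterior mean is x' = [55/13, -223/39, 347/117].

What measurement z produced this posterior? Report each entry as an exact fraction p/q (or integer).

z = [-2]

x̄ = F·x = [15, -12, -9]
P̄ = F·P·Fᵀ + Q = [36 -30 -18; -30 40 6; -18 6 31]
S = H·P̄·Hᵀ + R = [234]
K = P̄·Hᵀ·S⁻¹ = [4/13; -7/39; -40/117]
x' − x̄ = [-140/13, 245/39, 1400/117] = K·y
y = (KᵀK)⁻¹·Kᵀ·(x' − x̄) = [-35]
z = y + H·x̄ = [-35] + [33] = [-2]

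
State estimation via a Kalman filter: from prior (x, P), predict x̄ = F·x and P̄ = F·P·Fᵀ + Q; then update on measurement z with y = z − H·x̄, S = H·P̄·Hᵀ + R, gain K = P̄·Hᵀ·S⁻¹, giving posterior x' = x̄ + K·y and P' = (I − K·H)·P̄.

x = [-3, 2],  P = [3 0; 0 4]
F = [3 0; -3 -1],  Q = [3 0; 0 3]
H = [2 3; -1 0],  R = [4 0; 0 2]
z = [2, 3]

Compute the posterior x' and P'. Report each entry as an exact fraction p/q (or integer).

x̄ = F·x = [-9, 7]
P̄ = F·P·Fᵀ + Q = [30 -27; -27 34]
y = z − H·x̄ = [-1, -6]
S = H·P̄·Hᵀ + R = [106 21; 21 32]
K = P̄·Hᵀ·S⁻¹ = [-42/2951 -2739/2951; 969/2951 1854/2951]
x' = x̄ + K·y = [-10083/2951, 8564/2951]
P' = (I − K·H)·P̄ = [5478/2951 -3708/2951; -3708/2951 3764/2951]

x' = [-10083/2951, 8564/2951]
P' = [5478/2951 -3708/2951; -3708/2951 3764/2951]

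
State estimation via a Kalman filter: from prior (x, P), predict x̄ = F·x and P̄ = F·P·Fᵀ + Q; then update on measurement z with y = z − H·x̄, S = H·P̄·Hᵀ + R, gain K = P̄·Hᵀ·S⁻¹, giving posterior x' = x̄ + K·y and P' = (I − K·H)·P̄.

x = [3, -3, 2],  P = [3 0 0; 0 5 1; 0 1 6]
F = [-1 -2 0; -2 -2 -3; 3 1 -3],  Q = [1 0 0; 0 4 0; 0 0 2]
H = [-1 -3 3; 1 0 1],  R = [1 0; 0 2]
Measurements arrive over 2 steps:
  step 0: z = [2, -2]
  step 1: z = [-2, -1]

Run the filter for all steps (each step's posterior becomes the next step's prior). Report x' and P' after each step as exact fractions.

step 0: x' = [433450/117009, -97371/13001, -653516/117009], P' = [516791/117009 -72121/13001 -481219/117009; -72121/13001 117049/13001 92217/13001; -481219/117009 92217/13001 673949/117009]
step 1: x' = [3813952671/7417075916, -5064527937/7417075916, -8871814553/7417075916], P' = [6538650975/7417075916 -4377271817/7417075916 -2387799437/7417075916; -4377271817/7417075916 15556339879/7417075916 13527369443/7417075916; -2387799437/7417075916 13527369443/7417075916 12919747599/7417075916]

step 0: x̄ = F·x = [3, -6, 0]
step 0: P̄ = F·P·Fᵀ + Q = [24 32 -13; 32 102 29; -13 29 82]
step 0: y = z − H·x̄ = [-13, -5]
step 0: S = H·P̄·Hᵀ + R = [1429 13; 13 82]
step 0: K = P̄·Hᵀ·S⁻¹ = [-13181/117009 17786/117009; -2375/13001 10048/13001; 13207/117009 96365/117009]
step 0: x' = x̄ + K·y = [433450/117009, -97371/13001, -653516/117009]
step 0: P' = (I − K·H)·P̄ = [516791/117009 -72121/13001 -481219/117009; -72121/13001 117049/13001 92217/13001; -481219/117009 92217/13001 673949/117009]
step 1: x̄ = F·x = [1319228/117009, 2846326/117009, 264951/13001]
step 1: P̄ = F·P·Fᵀ + Q = [2251208/117009 4888873/117009 491381/13001; 4888873/117009 11806601/117009 1109349/13001; 491381/13001 1109349/13001 1310201/13001]
step 1: y = z − H·x̄ = [2470511/117009, -3820796/117009]
step 1: S = H·P̄·Hᵀ + R = [37838033/117009 -2649965/117009; -2649965/117009 23121893/117009]
step 1: K = P̄·Hᵀ·S⁻¹ = [-570233835/7417075916 2075425769/7417075916; -1709639491/7417075916 4575048813/7417075916; 564933905/7417075916 5265974081/7417075916]
step 1: x' = x̄ + K·y = [3813952671/7417075916, -5064527937/7417075916, -8871814553/7417075916]
step 1: P' = (I − K·H)·P̄ = [6538650975/7417075916 -4377271817/7417075916 -2387799437/7417075916; -4377271817/7417075916 15556339879/7417075916 13527369443/7417075916; -2387799437/7417075916 13527369443/7417075916 12919747599/7417075916]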